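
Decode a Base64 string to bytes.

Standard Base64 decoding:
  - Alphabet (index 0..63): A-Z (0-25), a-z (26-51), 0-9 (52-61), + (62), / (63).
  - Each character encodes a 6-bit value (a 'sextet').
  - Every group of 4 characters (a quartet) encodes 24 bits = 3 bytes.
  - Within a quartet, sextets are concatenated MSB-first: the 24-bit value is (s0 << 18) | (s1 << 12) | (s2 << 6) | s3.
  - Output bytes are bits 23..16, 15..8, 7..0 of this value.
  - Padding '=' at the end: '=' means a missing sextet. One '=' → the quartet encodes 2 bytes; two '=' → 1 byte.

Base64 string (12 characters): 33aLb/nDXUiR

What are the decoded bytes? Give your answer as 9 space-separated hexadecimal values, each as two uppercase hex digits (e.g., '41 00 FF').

After char 0 ('3'=55): chars_in_quartet=1 acc=0x37 bytes_emitted=0
After char 1 ('3'=55): chars_in_quartet=2 acc=0xDF7 bytes_emitted=0
After char 2 ('a'=26): chars_in_quartet=3 acc=0x37DDA bytes_emitted=0
After char 3 ('L'=11): chars_in_quartet=4 acc=0xDF768B -> emit DF 76 8B, reset; bytes_emitted=3
After char 4 ('b'=27): chars_in_quartet=1 acc=0x1B bytes_emitted=3
After char 5 ('/'=63): chars_in_quartet=2 acc=0x6FF bytes_emitted=3
After char 6 ('n'=39): chars_in_quartet=3 acc=0x1BFE7 bytes_emitted=3
After char 7 ('D'=3): chars_in_quartet=4 acc=0x6FF9C3 -> emit 6F F9 C3, reset; bytes_emitted=6
After char 8 ('X'=23): chars_in_quartet=1 acc=0x17 bytes_emitted=6
After char 9 ('U'=20): chars_in_quartet=2 acc=0x5D4 bytes_emitted=6
After char 10 ('i'=34): chars_in_quartet=3 acc=0x17522 bytes_emitted=6
After char 11 ('R'=17): chars_in_quartet=4 acc=0x5D4891 -> emit 5D 48 91, reset; bytes_emitted=9

Answer: DF 76 8B 6F F9 C3 5D 48 91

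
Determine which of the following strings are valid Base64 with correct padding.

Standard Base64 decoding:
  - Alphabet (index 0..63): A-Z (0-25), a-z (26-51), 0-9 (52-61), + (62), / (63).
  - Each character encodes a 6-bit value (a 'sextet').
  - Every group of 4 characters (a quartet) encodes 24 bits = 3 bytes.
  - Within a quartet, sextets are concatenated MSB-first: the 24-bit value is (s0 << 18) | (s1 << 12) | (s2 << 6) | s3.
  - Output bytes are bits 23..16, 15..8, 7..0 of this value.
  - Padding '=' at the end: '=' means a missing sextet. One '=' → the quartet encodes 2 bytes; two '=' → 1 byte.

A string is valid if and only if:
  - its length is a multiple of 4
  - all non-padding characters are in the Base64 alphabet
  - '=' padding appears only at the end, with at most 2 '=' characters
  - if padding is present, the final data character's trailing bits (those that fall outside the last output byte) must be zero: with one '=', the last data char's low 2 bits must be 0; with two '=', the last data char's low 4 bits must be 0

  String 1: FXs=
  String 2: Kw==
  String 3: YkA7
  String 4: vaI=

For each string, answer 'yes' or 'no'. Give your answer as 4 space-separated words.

Answer: yes yes yes yes

Derivation:
String 1: 'FXs=' → valid
String 2: 'Kw==' → valid
String 3: 'YkA7' → valid
String 4: 'vaI=' → valid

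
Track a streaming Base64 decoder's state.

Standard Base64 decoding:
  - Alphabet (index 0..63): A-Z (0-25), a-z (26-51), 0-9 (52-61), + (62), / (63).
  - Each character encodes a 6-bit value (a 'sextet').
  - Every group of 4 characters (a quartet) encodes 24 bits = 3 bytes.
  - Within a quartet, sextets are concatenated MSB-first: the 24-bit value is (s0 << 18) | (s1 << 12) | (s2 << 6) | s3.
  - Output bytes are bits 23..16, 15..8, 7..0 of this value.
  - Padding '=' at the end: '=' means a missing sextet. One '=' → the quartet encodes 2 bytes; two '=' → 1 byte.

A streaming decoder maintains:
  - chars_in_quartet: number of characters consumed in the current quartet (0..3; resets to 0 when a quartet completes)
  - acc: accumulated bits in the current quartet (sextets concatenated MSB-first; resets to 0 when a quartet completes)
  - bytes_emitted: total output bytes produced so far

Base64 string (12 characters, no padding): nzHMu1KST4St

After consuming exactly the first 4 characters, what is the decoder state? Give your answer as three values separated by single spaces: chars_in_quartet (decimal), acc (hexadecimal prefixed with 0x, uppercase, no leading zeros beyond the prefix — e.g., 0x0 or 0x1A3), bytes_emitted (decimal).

Answer: 0 0x0 3

Derivation:
After char 0 ('n'=39): chars_in_quartet=1 acc=0x27 bytes_emitted=0
After char 1 ('z'=51): chars_in_quartet=2 acc=0x9F3 bytes_emitted=0
After char 2 ('H'=7): chars_in_quartet=3 acc=0x27CC7 bytes_emitted=0
After char 3 ('M'=12): chars_in_quartet=4 acc=0x9F31CC -> emit 9F 31 CC, reset; bytes_emitted=3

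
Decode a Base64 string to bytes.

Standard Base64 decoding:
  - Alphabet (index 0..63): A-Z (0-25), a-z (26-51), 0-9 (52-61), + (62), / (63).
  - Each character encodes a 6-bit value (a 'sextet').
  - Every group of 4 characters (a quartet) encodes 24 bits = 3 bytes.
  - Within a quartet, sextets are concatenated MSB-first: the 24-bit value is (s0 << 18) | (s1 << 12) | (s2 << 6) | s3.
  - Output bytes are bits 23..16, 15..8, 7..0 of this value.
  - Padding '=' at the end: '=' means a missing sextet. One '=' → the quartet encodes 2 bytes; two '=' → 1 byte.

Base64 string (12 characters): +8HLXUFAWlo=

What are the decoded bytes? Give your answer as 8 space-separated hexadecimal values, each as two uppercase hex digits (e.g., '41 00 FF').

After char 0 ('+'=62): chars_in_quartet=1 acc=0x3E bytes_emitted=0
After char 1 ('8'=60): chars_in_quartet=2 acc=0xFBC bytes_emitted=0
After char 2 ('H'=7): chars_in_quartet=3 acc=0x3EF07 bytes_emitted=0
After char 3 ('L'=11): chars_in_quartet=4 acc=0xFBC1CB -> emit FB C1 CB, reset; bytes_emitted=3
After char 4 ('X'=23): chars_in_quartet=1 acc=0x17 bytes_emitted=3
After char 5 ('U'=20): chars_in_quartet=2 acc=0x5D4 bytes_emitted=3
After char 6 ('F'=5): chars_in_quartet=3 acc=0x17505 bytes_emitted=3
After char 7 ('A'=0): chars_in_quartet=4 acc=0x5D4140 -> emit 5D 41 40, reset; bytes_emitted=6
After char 8 ('W'=22): chars_in_quartet=1 acc=0x16 bytes_emitted=6
After char 9 ('l'=37): chars_in_quartet=2 acc=0x5A5 bytes_emitted=6
After char 10 ('o'=40): chars_in_quartet=3 acc=0x16968 bytes_emitted=6
Padding '=': partial quartet acc=0x16968 -> emit 5A 5A; bytes_emitted=8

Answer: FB C1 CB 5D 41 40 5A 5A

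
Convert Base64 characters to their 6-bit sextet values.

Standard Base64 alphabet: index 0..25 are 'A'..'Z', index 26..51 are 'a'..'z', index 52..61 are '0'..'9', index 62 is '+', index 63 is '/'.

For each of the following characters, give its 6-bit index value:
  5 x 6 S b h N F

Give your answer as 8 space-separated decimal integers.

Answer: 57 49 58 18 27 33 13 5

Derivation:
'5': 0..9 range, 52 + ord('5') − ord('0') = 57
'x': a..z range, 26 + ord('x') − ord('a') = 49
'6': 0..9 range, 52 + ord('6') − ord('0') = 58
'S': A..Z range, ord('S') − ord('A') = 18
'b': a..z range, 26 + ord('b') − ord('a') = 27
'h': a..z range, 26 + ord('h') − ord('a') = 33
'N': A..Z range, ord('N') − ord('A') = 13
'F': A..Z range, ord('F') − ord('A') = 5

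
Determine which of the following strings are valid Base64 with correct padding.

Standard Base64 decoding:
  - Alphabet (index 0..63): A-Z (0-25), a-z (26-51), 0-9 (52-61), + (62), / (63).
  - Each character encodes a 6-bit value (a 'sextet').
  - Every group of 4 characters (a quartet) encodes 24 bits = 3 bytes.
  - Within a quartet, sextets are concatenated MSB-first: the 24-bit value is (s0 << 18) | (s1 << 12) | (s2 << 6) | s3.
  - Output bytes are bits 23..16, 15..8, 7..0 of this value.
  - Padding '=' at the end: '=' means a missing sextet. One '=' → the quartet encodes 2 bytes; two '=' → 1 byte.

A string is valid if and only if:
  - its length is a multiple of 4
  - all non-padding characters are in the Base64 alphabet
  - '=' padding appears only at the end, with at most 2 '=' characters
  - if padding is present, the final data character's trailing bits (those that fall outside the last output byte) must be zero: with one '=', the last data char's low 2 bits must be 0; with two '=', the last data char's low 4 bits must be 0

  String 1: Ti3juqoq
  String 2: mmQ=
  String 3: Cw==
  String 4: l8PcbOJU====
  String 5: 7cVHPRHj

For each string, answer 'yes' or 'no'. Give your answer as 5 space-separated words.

Answer: yes yes yes no yes

Derivation:
String 1: 'Ti3juqoq' → valid
String 2: 'mmQ=' → valid
String 3: 'Cw==' → valid
String 4: 'l8PcbOJU====' → invalid (4 pad chars (max 2))
String 5: '7cVHPRHj' → valid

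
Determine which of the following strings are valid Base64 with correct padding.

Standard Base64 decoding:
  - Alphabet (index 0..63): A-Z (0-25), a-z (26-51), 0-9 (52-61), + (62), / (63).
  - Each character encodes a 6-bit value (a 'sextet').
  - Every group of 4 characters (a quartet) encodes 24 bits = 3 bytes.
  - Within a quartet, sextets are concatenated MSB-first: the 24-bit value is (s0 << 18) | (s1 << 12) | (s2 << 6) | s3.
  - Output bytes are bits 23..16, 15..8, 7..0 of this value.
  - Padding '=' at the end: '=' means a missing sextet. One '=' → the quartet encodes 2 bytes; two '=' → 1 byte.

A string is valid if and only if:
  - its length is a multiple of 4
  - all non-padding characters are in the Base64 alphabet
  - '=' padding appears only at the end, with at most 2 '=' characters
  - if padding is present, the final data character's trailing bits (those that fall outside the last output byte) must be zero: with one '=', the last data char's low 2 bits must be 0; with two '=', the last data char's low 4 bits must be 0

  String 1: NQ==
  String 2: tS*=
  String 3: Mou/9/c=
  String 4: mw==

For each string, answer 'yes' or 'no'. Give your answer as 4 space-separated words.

Answer: yes no yes yes

Derivation:
String 1: 'NQ==' → valid
String 2: 'tS*=' → invalid (bad char(s): ['*'])
String 3: 'Mou/9/c=' → valid
String 4: 'mw==' → valid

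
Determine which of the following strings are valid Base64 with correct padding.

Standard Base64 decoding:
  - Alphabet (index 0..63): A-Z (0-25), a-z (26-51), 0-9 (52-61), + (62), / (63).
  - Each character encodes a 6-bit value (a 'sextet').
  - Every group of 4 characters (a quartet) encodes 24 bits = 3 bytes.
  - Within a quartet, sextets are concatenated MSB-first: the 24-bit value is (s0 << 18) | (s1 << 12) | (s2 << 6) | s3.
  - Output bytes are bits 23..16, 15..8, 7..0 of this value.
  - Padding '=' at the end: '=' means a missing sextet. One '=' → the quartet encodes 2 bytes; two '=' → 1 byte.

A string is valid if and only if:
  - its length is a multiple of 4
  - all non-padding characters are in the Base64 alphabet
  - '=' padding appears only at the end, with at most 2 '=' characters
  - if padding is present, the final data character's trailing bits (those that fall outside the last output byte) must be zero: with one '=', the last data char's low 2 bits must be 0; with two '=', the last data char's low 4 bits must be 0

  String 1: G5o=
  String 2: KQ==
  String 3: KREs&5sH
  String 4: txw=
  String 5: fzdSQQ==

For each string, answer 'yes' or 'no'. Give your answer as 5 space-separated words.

String 1: 'G5o=' → valid
String 2: 'KQ==' → valid
String 3: 'KREs&5sH' → invalid (bad char(s): ['&'])
String 4: 'txw=' → valid
String 5: 'fzdSQQ==' → valid

Answer: yes yes no yes yes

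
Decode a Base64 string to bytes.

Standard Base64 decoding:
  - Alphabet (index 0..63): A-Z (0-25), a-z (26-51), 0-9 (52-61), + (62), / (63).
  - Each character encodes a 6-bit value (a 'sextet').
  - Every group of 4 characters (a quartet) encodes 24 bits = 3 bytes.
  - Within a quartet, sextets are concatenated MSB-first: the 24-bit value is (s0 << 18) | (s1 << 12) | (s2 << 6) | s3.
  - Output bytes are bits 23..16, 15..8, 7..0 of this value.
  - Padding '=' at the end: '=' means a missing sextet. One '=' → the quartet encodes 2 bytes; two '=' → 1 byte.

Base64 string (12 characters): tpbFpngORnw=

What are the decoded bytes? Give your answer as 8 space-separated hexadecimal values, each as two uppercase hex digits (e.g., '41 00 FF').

Answer: B6 96 C5 A6 78 0E 46 7C

Derivation:
After char 0 ('t'=45): chars_in_quartet=1 acc=0x2D bytes_emitted=0
After char 1 ('p'=41): chars_in_quartet=2 acc=0xB69 bytes_emitted=0
After char 2 ('b'=27): chars_in_quartet=3 acc=0x2DA5B bytes_emitted=0
After char 3 ('F'=5): chars_in_quartet=4 acc=0xB696C5 -> emit B6 96 C5, reset; bytes_emitted=3
After char 4 ('p'=41): chars_in_quartet=1 acc=0x29 bytes_emitted=3
After char 5 ('n'=39): chars_in_quartet=2 acc=0xA67 bytes_emitted=3
After char 6 ('g'=32): chars_in_quartet=3 acc=0x299E0 bytes_emitted=3
After char 7 ('O'=14): chars_in_quartet=4 acc=0xA6780E -> emit A6 78 0E, reset; bytes_emitted=6
After char 8 ('R'=17): chars_in_quartet=1 acc=0x11 bytes_emitted=6
After char 9 ('n'=39): chars_in_quartet=2 acc=0x467 bytes_emitted=6
After char 10 ('w'=48): chars_in_quartet=3 acc=0x119F0 bytes_emitted=6
Padding '=': partial quartet acc=0x119F0 -> emit 46 7C; bytes_emitted=8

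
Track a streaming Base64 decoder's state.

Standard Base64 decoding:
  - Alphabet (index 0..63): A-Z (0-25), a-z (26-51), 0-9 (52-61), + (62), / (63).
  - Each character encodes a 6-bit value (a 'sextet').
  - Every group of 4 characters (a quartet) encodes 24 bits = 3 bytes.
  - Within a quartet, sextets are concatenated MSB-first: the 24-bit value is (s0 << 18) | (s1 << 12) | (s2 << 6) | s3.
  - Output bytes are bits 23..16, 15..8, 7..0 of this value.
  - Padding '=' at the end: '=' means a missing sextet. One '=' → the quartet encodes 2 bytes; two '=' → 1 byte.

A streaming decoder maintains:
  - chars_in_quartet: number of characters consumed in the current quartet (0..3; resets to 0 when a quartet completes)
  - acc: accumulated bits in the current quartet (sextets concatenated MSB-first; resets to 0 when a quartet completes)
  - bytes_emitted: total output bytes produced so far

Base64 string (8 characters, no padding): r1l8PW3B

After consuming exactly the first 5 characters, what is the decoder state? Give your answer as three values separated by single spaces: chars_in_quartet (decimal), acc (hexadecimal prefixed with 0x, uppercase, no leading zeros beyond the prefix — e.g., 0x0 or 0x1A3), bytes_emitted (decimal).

After char 0 ('r'=43): chars_in_quartet=1 acc=0x2B bytes_emitted=0
After char 1 ('1'=53): chars_in_quartet=2 acc=0xAF5 bytes_emitted=0
After char 2 ('l'=37): chars_in_quartet=3 acc=0x2BD65 bytes_emitted=0
After char 3 ('8'=60): chars_in_quartet=4 acc=0xAF597C -> emit AF 59 7C, reset; bytes_emitted=3
After char 4 ('P'=15): chars_in_quartet=1 acc=0xF bytes_emitted=3

Answer: 1 0xF 3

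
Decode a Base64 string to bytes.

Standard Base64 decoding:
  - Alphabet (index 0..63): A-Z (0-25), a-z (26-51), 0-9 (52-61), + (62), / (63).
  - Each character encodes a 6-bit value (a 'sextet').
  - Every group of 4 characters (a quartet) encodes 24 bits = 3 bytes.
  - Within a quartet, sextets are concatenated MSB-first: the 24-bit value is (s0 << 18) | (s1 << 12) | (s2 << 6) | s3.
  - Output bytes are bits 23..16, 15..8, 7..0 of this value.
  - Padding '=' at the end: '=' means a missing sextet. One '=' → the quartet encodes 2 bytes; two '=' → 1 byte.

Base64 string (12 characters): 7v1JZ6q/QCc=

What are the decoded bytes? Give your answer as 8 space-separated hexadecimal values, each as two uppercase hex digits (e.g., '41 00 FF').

After char 0 ('7'=59): chars_in_quartet=1 acc=0x3B bytes_emitted=0
After char 1 ('v'=47): chars_in_quartet=2 acc=0xEEF bytes_emitted=0
After char 2 ('1'=53): chars_in_quartet=3 acc=0x3BBF5 bytes_emitted=0
After char 3 ('J'=9): chars_in_quartet=4 acc=0xEEFD49 -> emit EE FD 49, reset; bytes_emitted=3
After char 4 ('Z'=25): chars_in_quartet=1 acc=0x19 bytes_emitted=3
After char 5 ('6'=58): chars_in_quartet=2 acc=0x67A bytes_emitted=3
After char 6 ('q'=42): chars_in_quartet=3 acc=0x19EAA bytes_emitted=3
After char 7 ('/'=63): chars_in_quartet=4 acc=0x67AABF -> emit 67 AA BF, reset; bytes_emitted=6
After char 8 ('Q'=16): chars_in_quartet=1 acc=0x10 bytes_emitted=6
After char 9 ('C'=2): chars_in_quartet=2 acc=0x402 bytes_emitted=6
After char 10 ('c'=28): chars_in_quartet=3 acc=0x1009C bytes_emitted=6
Padding '=': partial quartet acc=0x1009C -> emit 40 27; bytes_emitted=8

Answer: EE FD 49 67 AA BF 40 27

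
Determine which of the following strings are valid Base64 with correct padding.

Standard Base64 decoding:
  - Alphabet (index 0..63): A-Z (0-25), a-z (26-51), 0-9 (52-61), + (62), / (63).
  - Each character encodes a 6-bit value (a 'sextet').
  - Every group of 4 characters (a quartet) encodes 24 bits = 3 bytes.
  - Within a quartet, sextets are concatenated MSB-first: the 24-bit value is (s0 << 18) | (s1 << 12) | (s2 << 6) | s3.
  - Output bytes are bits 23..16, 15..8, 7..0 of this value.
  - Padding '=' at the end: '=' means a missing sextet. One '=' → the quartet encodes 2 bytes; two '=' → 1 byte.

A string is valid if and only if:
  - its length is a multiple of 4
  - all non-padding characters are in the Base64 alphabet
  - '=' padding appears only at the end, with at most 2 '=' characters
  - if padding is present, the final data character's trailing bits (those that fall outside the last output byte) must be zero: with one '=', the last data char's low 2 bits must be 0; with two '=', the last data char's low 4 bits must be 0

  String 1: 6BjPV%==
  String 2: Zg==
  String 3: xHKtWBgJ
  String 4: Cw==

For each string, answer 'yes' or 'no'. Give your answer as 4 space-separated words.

String 1: '6BjPV%==' → invalid (bad char(s): ['%'])
String 2: 'Zg==' → valid
String 3: 'xHKtWBgJ' → valid
String 4: 'Cw==' → valid

Answer: no yes yes yes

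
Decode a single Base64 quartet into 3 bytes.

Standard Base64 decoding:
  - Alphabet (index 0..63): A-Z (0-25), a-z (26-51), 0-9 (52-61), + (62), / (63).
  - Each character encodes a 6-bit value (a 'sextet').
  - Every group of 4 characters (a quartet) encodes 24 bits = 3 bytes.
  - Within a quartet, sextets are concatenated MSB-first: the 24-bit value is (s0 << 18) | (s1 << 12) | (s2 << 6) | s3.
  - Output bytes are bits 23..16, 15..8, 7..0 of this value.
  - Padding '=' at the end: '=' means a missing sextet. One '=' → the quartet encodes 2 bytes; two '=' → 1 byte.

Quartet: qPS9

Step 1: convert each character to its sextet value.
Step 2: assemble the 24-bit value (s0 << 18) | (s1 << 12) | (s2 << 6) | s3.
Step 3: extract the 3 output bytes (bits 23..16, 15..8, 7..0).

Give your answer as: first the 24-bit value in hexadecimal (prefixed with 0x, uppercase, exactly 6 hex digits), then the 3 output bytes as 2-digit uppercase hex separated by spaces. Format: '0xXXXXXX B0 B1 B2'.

Answer: 0xA8F4BD A8 F4 BD

Derivation:
Sextets: q=42, P=15, S=18, 9=61
24-bit: (42<<18) | (15<<12) | (18<<6) | 61
      = 0xA80000 | 0x00F000 | 0x000480 | 0x00003D
      = 0xA8F4BD
Bytes: (v>>16)&0xFF=A8, (v>>8)&0xFF=F4, v&0xFF=BD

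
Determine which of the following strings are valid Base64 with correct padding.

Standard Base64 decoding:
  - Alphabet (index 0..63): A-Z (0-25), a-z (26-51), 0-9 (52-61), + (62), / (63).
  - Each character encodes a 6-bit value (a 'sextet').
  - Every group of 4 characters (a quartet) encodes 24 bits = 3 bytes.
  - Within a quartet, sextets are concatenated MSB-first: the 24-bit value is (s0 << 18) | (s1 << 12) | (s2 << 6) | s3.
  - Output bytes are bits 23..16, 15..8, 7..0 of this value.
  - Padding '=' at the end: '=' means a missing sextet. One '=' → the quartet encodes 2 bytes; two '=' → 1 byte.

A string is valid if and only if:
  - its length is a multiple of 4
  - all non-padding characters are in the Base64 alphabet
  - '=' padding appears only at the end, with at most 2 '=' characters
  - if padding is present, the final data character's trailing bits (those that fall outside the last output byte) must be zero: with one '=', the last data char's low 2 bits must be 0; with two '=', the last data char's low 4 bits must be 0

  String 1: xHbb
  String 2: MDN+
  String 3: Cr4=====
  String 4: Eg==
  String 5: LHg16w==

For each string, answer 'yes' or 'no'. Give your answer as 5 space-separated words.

Answer: yes yes no yes yes

Derivation:
String 1: 'xHbb' → valid
String 2: 'MDN+' → valid
String 3: 'Cr4=====' → invalid (5 pad chars (max 2))
String 4: 'Eg==' → valid
String 5: 'LHg16w==' → valid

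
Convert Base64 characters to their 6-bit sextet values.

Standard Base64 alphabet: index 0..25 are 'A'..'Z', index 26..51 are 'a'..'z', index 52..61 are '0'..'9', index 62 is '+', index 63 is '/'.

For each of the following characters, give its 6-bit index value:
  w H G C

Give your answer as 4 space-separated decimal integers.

Answer: 48 7 6 2

Derivation:
'w': a..z range, 26 + ord('w') − ord('a') = 48
'H': A..Z range, ord('H') − ord('A') = 7
'G': A..Z range, ord('G') − ord('A') = 6
'C': A..Z range, ord('C') − ord('A') = 2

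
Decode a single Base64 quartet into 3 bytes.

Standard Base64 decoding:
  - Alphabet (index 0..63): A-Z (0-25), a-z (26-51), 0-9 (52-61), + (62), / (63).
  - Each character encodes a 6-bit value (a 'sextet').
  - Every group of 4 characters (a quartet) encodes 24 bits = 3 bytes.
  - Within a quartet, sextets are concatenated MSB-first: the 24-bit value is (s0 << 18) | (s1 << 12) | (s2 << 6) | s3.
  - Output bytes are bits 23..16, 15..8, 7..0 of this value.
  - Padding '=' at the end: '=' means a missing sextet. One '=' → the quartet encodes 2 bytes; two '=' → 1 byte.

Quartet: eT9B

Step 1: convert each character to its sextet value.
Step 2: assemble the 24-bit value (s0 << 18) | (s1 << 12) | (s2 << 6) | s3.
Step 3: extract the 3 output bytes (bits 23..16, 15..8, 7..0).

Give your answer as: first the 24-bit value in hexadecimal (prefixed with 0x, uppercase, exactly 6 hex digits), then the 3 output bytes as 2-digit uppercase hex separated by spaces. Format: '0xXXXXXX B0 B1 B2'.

Answer: 0x793F41 79 3F 41

Derivation:
Sextets: e=30, T=19, 9=61, B=1
24-bit: (30<<18) | (19<<12) | (61<<6) | 1
      = 0x780000 | 0x013000 | 0x000F40 | 0x000001
      = 0x793F41
Bytes: (v>>16)&0xFF=79, (v>>8)&0xFF=3F, v&0xFF=41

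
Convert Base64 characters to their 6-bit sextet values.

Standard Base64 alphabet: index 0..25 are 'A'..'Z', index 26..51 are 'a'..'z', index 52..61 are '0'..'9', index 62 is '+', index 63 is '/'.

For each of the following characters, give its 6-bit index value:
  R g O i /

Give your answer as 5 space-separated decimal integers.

'R': A..Z range, ord('R') − ord('A') = 17
'g': a..z range, 26 + ord('g') − ord('a') = 32
'O': A..Z range, ord('O') − ord('A') = 14
'i': a..z range, 26 + ord('i') − ord('a') = 34
'/': index 63

Answer: 17 32 14 34 63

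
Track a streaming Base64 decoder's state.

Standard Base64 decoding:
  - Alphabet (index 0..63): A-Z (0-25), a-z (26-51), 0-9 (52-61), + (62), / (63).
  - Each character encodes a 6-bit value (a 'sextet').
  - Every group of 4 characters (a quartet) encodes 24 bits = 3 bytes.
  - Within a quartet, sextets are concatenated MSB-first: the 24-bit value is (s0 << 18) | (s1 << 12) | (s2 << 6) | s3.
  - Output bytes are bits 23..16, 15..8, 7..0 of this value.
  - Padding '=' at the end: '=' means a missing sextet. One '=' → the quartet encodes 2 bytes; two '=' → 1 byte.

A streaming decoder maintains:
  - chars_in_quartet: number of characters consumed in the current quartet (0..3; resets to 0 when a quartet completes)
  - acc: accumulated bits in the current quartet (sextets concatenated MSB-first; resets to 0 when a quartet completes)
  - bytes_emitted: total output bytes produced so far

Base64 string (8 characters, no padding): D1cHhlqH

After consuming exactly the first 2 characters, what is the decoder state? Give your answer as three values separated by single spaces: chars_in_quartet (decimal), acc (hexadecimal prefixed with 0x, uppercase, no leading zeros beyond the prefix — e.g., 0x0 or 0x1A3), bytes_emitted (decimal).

Answer: 2 0xF5 0

Derivation:
After char 0 ('D'=3): chars_in_quartet=1 acc=0x3 bytes_emitted=0
After char 1 ('1'=53): chars_in_quartet=2 acc=0xF5 bytes_emitted=0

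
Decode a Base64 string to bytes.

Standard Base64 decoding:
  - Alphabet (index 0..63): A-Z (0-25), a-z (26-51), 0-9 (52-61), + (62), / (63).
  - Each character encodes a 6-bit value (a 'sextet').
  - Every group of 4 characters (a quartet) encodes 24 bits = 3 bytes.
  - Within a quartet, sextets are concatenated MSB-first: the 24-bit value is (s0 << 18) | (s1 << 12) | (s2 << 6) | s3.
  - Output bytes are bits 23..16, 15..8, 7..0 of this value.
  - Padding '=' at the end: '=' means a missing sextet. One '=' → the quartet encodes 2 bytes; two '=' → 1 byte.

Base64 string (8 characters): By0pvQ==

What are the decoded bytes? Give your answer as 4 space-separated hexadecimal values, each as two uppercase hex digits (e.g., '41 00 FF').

After char 0 ('B'=1): chars_in_quartet=1 acc=0x1 bytes_emitted=0
After char 1 ('y'=50): chars_in_quartet=2 acc=0x72 bytes_emitted=0
After char 2 ('0'=52): chars_in_quartet=3 acc=0x1CB4 bytes_emitted=0
After char 3 ('p'=41): chars_in_quartet=4 acc=0x72D29 -> emit 07 2D 29, reset; bytes_emitted=3
After char 4 ('v'=47): chars_in_quartet=1 acc=0x2F bytes_emitted=3
After char 5 ('Q'=16): chars_in_quartet=2 acc=0xBD0 bytes_emitted=3
Padding '==': partial quartet acc=0xBD0 -> emit BD; bytes_emitted=4

Answer: 07 2D 29 BD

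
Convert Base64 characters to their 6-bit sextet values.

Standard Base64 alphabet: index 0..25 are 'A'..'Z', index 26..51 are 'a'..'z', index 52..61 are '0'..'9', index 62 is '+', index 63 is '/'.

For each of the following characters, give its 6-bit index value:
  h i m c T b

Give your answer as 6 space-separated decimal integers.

'h': a..z range, 26 + ord('h') − ord('a') = 33
'i': a..z range, 26 + ord('i') − ord('a') = 34
'm': a..z range, 26 + ord('m') − ord('a') = 38
'c': a..z range, 26 + ord('c') − ord('a') = 28
'T': A..Z range, ord('T') − ord('A') = 19
'b': a..z range, 26 + ord('b') − ord('a') = 27

Answer: 33 34 38 28 19 27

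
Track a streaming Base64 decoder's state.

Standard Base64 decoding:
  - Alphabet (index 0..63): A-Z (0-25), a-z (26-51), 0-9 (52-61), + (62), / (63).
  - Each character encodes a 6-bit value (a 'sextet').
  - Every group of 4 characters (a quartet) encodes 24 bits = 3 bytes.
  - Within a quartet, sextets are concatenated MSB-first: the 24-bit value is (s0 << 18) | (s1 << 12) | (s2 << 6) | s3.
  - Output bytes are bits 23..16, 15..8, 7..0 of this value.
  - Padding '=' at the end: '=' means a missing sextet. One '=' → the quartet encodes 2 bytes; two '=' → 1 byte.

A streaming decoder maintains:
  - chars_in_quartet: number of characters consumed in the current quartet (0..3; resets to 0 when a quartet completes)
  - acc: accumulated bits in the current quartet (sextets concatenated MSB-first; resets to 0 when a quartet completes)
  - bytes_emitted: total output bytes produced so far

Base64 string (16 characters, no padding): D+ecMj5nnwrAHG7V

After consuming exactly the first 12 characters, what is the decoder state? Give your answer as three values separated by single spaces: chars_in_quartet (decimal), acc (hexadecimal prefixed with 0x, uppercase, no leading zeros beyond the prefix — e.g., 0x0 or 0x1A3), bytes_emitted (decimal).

Answer: 0 0x0 9

Derivation:
After char 0 ('D'=3): chars_in_quartet=1 acc=0x3 bytes_emitted=0
After char 1 ('+'=62): chars_in_quartet=2 acc=0xFE bytes_emitted=0
After char 2 ('e'=30): chars_in_quartet=3 acc=0x3F9E bytes_emitted=0
After char 3 ('c'=28): chars_in_quartet=4 acc=0xFE79C -> emit 0F E7 9C, reset; bytes_emitted=3
After char 4 ('M'=12): chars_in_quartet=1 acc=0xC bytes_emitted=3
After char 5 ('j'=35): chars_in_quartet=2 acc=0x323 bytes_emitted=3
After char 6 ('5'=57): chars_in_quartet=3 acc=0xC8F9 bytes_emitted=3
After char 7 ('n'=39): chars_in_quartet=4 acc=0x323E67 -> emit 32 3E 67, reset; bytes_emitted=6
After char 8 ('n'=39): chars_in_quartet=1 acc=0x27 bytes_emitted=6
After char 9 ('w'=48): chars_in_quartet=2 acc=0x9F0 bytes_emitted=6
After char 10 ('r'=43): chars_in_quartet=3 acc=0x27C2B bytes_emitted=6
After char 11 ('A'=0): chars_in_quartet=4 acc=0x9F0AC0 -> emit 9F 0A C0, reset; bytes_emitted=9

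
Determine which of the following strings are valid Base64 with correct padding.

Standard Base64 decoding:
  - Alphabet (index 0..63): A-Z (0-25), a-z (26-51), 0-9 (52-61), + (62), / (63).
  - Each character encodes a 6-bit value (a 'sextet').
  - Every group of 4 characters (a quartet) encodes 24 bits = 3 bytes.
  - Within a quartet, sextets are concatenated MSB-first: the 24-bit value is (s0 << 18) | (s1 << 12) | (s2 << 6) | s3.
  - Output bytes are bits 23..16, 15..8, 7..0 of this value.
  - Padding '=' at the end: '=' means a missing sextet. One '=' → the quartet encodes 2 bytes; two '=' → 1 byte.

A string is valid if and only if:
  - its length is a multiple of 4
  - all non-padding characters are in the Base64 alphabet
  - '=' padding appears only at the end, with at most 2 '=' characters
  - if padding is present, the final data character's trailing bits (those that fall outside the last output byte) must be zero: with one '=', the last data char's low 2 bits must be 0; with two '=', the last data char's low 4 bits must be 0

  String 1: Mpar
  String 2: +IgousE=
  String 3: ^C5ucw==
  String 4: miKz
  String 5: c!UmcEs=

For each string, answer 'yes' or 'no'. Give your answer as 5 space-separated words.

String 1: 'Mpar' → valid
String 2: '+IgousE=' → valid
String 3: '^C5ucw==' → invalid (bad char(s): ['^'])
String 4: 'miKz' → valid
String 5: 'c!UmcEs=' → invalid (bad char(s): ['!'])

Answer: yes yes no yes no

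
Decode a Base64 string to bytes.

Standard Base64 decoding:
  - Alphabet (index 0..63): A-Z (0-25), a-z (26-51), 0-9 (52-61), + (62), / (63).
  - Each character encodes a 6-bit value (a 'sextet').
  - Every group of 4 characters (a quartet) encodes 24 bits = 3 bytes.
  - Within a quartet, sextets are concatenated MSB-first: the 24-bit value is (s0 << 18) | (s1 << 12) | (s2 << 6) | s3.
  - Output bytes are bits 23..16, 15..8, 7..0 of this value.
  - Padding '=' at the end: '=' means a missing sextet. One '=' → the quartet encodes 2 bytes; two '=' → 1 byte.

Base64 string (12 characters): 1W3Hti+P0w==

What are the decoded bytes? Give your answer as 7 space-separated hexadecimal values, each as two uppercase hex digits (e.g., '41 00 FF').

After char 0 ('1'=53): chars_in_quartet=1 acc=0x35 bytes_emitted=0
After char 1 ('W'=22): chars_in_quartet=2 acc=0xD56 bytes_emitted=0
After char 2 ('3'=55): chars_in_quartet=3 acc=0x355B7 bytes_emitted=0
After char 3 ('H'=7): chars_in_quartet=4 acc=0xD56DC7 -> emit D5 6D C7, reset; bytes_emitted=3
After char 4 ('t'=45): chars_in_quartet=1 acc=0x2D bytes_emitted=3
After char 5 ('i'=34): chars_in_quartet=2 acc=0xB62 bytes_emitted=3
After char 6 ('+'=62): chars_in_quartet=3 acc=0x2D8BE bytes_emitted=3
After char 7 ('P'=15): chars_in_quartet=4 acc=0xB62F8F -> emit B6 2F 8F, reset; bytes_emitted=6
After char 8 ('0'=52): chars_in_quartet=1 acc=0x34 bytes_emitted=6
After char 9 ('w'=48): chars_in_quartet=2 acc=0xD30 bytes_emitted=6
Padding '==': partial quartet acc=0xD30 -> emit D3; bytes_emitted=7

Answer: D5 6D C7 B6 2F 8F D3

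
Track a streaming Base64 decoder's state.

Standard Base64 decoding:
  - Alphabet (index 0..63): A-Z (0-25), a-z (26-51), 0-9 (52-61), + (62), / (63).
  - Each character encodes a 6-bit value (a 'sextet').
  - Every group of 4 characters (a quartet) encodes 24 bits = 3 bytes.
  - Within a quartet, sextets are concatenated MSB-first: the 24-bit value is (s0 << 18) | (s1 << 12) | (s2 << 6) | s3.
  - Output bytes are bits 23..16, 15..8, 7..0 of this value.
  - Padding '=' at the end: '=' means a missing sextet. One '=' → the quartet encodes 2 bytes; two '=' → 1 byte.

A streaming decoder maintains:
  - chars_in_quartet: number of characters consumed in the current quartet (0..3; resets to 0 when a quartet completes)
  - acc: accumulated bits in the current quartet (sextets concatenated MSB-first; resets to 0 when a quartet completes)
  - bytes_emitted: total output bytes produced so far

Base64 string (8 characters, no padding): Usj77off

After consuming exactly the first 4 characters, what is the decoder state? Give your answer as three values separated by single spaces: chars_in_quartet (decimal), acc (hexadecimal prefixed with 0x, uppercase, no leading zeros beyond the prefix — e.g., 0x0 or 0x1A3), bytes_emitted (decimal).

Answer: 0 0x0 3

Derivation:
After char 0 ('U'=20): chars_in_quartet=1 acc=0x14 bytes_emitted=0
After char 1 ('s'=44): chars_in_quartet=2 acc=0x52C bytes_emitted=0
After char 2 ('j'=35): chars_in_quartet=3 acc=0x14B23 bytes_emitted=0
After char 3 ('7'=59): chars_in_quartet=4 acc=0x52C8FB -> emit 52 C8 FB, reset; bytes_emitted=3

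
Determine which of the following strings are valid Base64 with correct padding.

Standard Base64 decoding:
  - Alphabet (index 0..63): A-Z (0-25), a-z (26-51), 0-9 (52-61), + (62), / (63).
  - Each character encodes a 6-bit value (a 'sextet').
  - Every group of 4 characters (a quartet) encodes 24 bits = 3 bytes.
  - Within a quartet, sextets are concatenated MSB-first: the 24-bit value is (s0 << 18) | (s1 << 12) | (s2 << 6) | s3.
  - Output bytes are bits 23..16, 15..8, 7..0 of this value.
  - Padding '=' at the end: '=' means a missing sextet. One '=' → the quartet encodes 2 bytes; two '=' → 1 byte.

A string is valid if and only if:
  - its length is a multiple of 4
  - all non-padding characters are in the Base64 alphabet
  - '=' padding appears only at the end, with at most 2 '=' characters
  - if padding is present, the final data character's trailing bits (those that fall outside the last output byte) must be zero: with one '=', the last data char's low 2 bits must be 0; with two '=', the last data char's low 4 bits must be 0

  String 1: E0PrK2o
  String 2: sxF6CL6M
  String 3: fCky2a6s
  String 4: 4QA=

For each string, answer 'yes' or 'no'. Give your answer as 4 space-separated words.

Answer: no yes yes yes

Derivation:
String 1: 'E0PrK2o' → invalid (len=7 not mult of 4)
String 2: 'sxF6CL6M' → valid
String 3: 'fCky2a6s' → valid
String 4: '4QA=' → valid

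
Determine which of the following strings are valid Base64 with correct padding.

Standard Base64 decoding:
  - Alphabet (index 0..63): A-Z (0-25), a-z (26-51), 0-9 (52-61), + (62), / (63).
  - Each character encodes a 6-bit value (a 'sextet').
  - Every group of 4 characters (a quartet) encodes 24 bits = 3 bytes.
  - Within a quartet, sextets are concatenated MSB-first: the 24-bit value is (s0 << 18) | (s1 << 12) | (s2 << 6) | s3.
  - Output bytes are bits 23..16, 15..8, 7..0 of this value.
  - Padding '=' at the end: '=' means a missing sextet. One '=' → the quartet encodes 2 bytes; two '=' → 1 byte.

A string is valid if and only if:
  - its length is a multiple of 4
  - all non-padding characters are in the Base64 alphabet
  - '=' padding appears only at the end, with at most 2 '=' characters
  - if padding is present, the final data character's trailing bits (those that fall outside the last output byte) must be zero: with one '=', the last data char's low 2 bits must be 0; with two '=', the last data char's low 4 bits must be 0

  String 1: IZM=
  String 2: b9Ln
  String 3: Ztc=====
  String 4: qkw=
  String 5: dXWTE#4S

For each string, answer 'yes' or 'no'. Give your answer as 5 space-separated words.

Answer: yes yes no yes no

Derivation:
String 1: 'IZM=' → valid
String 2: 'b9Ln' → valid
String 3: 'Ztc=====' → invalid (5 pad chars (max 2))
String 4: 'qkw=' → valid
String 5: 'dXWTE#4S' → invalid (bad char(s): ['#'])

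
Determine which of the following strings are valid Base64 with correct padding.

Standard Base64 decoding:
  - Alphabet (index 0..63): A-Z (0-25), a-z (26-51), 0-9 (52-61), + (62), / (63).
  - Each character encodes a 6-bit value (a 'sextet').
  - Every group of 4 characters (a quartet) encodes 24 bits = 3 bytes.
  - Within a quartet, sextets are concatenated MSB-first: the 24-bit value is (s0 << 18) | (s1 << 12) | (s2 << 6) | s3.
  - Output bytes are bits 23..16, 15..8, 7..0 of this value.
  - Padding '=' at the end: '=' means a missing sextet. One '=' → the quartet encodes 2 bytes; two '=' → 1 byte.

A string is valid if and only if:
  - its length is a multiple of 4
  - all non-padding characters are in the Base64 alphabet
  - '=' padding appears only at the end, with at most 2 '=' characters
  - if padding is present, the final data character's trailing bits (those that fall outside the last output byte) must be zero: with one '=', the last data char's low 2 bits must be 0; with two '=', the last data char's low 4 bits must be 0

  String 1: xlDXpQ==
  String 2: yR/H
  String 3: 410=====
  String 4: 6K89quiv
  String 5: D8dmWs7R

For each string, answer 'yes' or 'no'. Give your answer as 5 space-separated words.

String 1: 'xlDXpQ==' → valid
String 2: 'yR/H' → valid
String 3: '410=====' → invalid (5 pad chars (max 2))
String 4: '6K89quiv' → valid
String 5: 'D8dmWs7R' → valid

Answer: yes yes no yes yes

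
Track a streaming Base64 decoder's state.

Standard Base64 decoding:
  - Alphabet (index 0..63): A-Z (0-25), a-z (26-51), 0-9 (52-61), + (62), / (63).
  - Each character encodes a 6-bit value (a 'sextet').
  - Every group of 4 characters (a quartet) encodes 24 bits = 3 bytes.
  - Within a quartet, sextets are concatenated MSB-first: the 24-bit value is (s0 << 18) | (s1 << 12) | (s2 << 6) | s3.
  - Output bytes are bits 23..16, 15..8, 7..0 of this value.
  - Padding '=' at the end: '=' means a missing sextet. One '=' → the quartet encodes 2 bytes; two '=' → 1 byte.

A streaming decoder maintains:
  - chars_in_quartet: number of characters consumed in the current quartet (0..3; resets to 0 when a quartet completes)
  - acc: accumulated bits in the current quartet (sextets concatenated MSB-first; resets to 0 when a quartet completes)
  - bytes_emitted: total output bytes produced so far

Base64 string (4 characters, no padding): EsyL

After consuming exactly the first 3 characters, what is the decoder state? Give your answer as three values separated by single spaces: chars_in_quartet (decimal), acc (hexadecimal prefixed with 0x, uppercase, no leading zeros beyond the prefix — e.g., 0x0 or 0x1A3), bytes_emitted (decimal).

After char 0 ('E'=4): chars_in_quartet=1 acc=0x4 bytes_emitted=0
After char 1 ('s'=44): chars_in_quartet=2 acc=0x12C bytes_emitted=0
After char 2 ('y'=50): chars_in_quartet=3 acc=0x4B32 bytes_emitted=0

Answer: 3 0x4B32 0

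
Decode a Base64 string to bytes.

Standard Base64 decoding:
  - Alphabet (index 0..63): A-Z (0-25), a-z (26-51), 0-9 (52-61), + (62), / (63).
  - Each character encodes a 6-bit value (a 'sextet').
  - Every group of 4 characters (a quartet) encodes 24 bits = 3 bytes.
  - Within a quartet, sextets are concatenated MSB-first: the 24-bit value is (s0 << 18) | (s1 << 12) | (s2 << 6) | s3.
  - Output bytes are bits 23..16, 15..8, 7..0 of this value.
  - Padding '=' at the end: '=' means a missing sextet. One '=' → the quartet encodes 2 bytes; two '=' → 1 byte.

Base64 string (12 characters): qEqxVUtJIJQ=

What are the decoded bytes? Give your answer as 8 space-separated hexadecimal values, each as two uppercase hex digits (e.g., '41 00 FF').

After char 0 ('q'=42): chars_in_quartet=1 acc=0x2A bytes_emitted=0
After char 1 ('E'=4): chars_in_quartet=2 acc=0xA84 bytes_emitted=0
After char 2 ('q'=42): chars_in_quartet=3 acc=0x2A12A bytes_emitted=0
After char 3 ('x'=49): chars_in_quartet=4 acc=0xA84AB1 -> emit A8 4A B1, reset; bytes_emitted=3
After char 4 ('V'=21): chars_in_quartet=1 acc=0x15 bytes_emitted=3
After char 5 ('U'=20): chars_in_quartet=2 acc=0x554 bytes_emitted=3
After char 6 ('t'=45): chars_in_quartet=3 acc=0x1552D bytes_emitted=3
After char 7 ('J'=9): chars_in_quartet=4 acc=0x554B49 -> emit 55 4B 49, reset; bytes_emitted=6
After char 8 ('I'=8): chars_in_quartet=1 acc=0x8 bytes_emitted=6
After char 9 ('J'=9): chars_in_quartet=2 acc=0x209 bytes_emitted=6
After char 10 ('Q'=16): chars_in_quartet=3 acc=0x8250 bytes_emitted=6
Padding '=': partial quartet acc=0x8250 -> emit 20 94; bytes_emitted=8

Answer: A8 4A B1 55 4B 49 20 94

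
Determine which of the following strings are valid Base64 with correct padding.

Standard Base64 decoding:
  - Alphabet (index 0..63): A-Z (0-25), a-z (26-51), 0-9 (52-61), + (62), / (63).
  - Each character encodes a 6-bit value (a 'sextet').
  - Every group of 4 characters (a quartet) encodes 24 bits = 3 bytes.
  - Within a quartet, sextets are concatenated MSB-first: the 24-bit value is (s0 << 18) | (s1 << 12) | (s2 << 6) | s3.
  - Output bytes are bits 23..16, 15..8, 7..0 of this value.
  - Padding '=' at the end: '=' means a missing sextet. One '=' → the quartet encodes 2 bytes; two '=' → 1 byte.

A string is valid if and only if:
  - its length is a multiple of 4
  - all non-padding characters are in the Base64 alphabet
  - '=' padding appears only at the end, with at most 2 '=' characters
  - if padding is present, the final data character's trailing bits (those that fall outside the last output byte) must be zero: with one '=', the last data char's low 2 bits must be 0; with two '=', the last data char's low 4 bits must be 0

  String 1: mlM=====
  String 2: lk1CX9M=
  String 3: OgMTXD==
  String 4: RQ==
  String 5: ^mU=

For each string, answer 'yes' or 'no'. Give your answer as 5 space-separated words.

String 1: 'mlM=====' → invalid (5 pad chars (max 2))
String 2: 'lk1CX9M=' → valid
String 3: 'OgMTXD==' → invalid (bad trailing bits)
String 4: 'RQ==' → valid
String 5: '^mU=' → invalid (bad char(s): ['^'])

Answer: no yes no yes no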